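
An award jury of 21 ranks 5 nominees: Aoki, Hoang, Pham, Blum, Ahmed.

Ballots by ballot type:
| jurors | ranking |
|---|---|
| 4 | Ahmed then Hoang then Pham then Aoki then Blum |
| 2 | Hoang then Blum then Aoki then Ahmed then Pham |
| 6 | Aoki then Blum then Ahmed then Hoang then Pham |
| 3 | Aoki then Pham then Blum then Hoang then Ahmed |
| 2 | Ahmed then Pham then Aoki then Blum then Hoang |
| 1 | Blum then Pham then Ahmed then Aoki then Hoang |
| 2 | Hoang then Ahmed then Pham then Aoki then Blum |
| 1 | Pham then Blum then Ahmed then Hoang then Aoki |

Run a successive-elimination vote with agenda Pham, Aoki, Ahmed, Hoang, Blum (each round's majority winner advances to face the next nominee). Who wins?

Aoki

Round 1: Pham vs Aoki — 10–11, Aoki advances.
Round 2: Aoki vs Ahmed — 11–10, Aoki advances.
Round 3: Aoki vs Hoang — 12–9, Aoki advances.
Round 4: Aoki vs Blum — 17–4, Aoki advances.
The agenda winner is Aoki.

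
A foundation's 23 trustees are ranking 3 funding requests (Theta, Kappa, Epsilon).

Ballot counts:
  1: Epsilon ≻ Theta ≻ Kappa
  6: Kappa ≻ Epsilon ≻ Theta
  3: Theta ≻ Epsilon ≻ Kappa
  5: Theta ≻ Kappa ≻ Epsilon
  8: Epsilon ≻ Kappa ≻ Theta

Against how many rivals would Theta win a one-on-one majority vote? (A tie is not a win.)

Theta against each rival (23 reviewers):
Theta vs Kappa: 1+3+5 = 9 for Theta, 14 for Kappa — Kappa by 14–9.
Theta vs Epsilon: Theta preferred on 3+5 = 8 ballots; Epsilon wins 15–8.
Theta beats no one; loses to Kappa, Epsilon — 0 pairwise wins.

0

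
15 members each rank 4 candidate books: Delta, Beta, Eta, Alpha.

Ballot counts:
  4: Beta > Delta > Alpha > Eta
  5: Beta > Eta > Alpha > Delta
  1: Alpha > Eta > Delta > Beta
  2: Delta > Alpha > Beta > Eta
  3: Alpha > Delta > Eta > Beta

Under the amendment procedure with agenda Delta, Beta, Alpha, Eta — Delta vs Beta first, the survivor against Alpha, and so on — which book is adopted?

Round 1: Delta vs Beta — 6–9, Beta advances.
Round 2: Beta vs Alpha — 9–6, Beta advances.
Round 3: Beta vs Eta — 11–4, Beta advances.
The agenda winner is Beta.

Beta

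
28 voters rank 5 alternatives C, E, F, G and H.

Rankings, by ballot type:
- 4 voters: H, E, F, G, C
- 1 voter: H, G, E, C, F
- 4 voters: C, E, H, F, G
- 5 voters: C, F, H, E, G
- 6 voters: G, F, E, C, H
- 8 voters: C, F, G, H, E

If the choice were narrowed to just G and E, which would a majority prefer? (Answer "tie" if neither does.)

Ballots ranking G above E: 1 + 6 + 8 = 15.
Ballots ranking E above G: 28 − 15 = 13.
G wins the head-to-head 15–13.

G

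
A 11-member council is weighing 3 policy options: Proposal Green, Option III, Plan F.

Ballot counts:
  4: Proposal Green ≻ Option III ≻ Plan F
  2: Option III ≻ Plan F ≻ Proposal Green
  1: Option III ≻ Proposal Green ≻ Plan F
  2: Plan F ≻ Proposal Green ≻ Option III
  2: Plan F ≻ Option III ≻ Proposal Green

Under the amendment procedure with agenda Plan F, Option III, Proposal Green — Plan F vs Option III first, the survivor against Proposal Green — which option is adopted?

Proposal Green

Round 1: Plan F vs Option III — 4–7, Option III advances.
Round 2: Option III vs Proposal Green — 5–6, Proposal Green advances.
Proposal Green survives the agenda.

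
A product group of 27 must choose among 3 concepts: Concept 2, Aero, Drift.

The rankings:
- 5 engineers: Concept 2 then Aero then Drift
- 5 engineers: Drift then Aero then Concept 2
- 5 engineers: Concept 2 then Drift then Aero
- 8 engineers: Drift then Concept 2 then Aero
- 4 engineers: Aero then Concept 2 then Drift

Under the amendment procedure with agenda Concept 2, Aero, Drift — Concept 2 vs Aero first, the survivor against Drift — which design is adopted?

Round 1: Concept 2 vs Aero — 18–9, Concept 2 advances.
Round 2: Concept 2 vs Drift — 14–13, Concept 2 advances.
Concept 2 survives the agenda.

Concept 2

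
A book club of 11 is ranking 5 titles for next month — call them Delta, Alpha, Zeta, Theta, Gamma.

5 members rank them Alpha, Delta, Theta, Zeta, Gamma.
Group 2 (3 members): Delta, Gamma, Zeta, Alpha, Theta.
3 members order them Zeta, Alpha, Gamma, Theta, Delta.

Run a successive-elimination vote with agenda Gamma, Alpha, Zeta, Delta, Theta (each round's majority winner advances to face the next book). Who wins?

Delta

Round 1: Gamma vs Alpha — 3–8, Alpha advances.
Round 2: Alpha vs Zeta — 5–6, Zeta advances.
Round 3: Zeta vs Delta — 3–8, Delta advances.
Round 4: Delta vs Theta — 8–3, Delta advances.
Delta survives the agenda.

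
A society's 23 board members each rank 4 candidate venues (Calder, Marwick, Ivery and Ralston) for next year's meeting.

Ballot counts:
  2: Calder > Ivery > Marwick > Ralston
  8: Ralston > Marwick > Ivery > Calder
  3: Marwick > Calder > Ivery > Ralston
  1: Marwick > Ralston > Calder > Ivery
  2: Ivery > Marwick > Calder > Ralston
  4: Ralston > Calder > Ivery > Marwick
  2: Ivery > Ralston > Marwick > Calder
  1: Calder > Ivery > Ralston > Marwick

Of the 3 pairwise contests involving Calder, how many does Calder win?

Calder against each rival (23 organisers):
Calder–Marwick: Marwick 16–7.
Calder vs Ivery: Calder is ranked higher on 2+3+1+4+1 = 11 ballots, Ivery on 12. Ivery wins 12–11.
Calder vs Ralston: 2+3+2+1 = 8 for Calder, 15 for Ralston — Ralston by 15–8.
Calder beats no one; loses to Marwick, Ivery, Ralston — 0 pairwise wins.

0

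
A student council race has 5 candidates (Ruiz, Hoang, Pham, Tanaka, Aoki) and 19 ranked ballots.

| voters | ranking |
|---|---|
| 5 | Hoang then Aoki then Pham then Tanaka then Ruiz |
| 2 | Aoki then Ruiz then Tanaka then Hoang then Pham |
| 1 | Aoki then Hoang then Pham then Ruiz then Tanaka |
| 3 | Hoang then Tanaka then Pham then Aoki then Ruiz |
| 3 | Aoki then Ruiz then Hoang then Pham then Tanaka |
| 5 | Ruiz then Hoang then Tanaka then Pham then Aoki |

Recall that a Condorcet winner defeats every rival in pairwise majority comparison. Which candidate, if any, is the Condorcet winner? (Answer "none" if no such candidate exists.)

Check each pair by majority over 19 ballots:
Ruiz vs Hoang: Ruiz wins 10–9.
Ruiz–Pham: Ruiz 10–9.
Ruiz vs Tanaka: Ruiz, 11–8.
Ruiz vs Aoki: Aoki, 14–5.
Hoang vs Pham: Hoang, 19–0.
Hoang vs Tanaka: Hoang wins 17–2.
Hoang vs Aoki: Hoang wins 13–6.
Pham vs Tanaka: Tanaka, 10–9.
Pham vs Aoki: Aoki wins 11–8.
Tanaka vs Aoki: Aoki, 11–8.
Every candidate loses at least once (Ruiz loses to Aoki; Hoang loses to Ruiz; Pham loses to Ruiz; Tanaka loses to Ruiz; Aoki loses to Hoang). The majority relation contains the cycle Ruiz > Hoang > Aoki > Ruiz, so there is no Condorcet winner.

none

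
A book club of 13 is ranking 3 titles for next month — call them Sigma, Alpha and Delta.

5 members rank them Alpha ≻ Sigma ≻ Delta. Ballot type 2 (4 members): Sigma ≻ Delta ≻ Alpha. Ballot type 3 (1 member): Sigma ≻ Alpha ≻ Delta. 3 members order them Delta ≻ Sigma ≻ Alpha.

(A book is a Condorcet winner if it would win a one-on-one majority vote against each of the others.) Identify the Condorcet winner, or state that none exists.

Sigma

Head-to-head results (13 members):
Sigma vs Alpha: Sigma preferred on 4+1+3 = 8 ballots; Sigma wins 8–5.
Sigma vs Delta: Sigma is ranked higher on 5+4+1 = 10 ballots, Delta on 3. Sigma wins 10–3.
Alpha vs Delta: 6 to 7, Delta.
Sigma defeats every rival head-to-head and is the Condorcet winner.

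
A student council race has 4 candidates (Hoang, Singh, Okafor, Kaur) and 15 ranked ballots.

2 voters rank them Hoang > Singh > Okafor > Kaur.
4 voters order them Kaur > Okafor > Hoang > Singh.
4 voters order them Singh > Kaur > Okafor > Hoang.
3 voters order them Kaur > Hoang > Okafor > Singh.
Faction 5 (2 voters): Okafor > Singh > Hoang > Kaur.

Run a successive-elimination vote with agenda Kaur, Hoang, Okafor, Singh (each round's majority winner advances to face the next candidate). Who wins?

Singh

Round 1: Kaur vs Hoang — 11–4, Kaur advances.
Round 2: Kaur vs Okafor — 11–4, Kaur advances.
Round 3: Kaur vs Singh — 7–8, Singh advances.
The agenda winner is Singh.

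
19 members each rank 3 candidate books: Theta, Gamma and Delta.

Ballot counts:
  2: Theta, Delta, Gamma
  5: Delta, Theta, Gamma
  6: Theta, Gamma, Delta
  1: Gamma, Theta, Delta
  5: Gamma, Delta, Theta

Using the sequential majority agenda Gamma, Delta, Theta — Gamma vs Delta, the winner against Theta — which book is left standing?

Round 1: Gamma vs Delta — 12–7, Gamma advances.
Round 2: Gamma vs Theta — 6–13, Theta advances.
The agenda winner is Theta.

Theta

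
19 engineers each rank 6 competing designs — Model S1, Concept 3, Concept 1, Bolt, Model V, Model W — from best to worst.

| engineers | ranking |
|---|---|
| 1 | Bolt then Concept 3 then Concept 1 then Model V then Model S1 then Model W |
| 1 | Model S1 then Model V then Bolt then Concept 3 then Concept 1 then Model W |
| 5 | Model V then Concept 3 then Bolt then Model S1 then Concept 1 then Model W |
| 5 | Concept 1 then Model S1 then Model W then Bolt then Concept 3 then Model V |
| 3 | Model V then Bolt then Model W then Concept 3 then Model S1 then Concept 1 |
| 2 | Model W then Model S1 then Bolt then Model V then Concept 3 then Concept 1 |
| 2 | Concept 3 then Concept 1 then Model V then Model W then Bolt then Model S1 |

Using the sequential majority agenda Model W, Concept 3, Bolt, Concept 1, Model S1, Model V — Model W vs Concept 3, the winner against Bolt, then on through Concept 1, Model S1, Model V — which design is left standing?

Round 1: Model W vs Concept 3 — 10–9, Model W advances.
Round 2: Model W vs Bolt — 9–10, Bolt advances.
Round 3: Bolt vs Concept 1 — 12–7, Bolt advances.
Round 4: Bolt vs Model S1 — 11–8, Bolt advances.
Round 5: Bolt vs Model V — 8–11, Model V advances.
The agenda winner is Model V.

Model V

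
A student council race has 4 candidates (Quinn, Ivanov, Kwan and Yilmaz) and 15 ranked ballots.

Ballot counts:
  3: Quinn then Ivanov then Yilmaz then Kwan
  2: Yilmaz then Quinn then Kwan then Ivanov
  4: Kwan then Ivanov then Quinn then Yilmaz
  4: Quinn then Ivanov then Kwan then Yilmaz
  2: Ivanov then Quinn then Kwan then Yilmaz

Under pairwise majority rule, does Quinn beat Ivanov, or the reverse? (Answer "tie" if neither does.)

Ballots ranking Quinn above Ivanov: 3 + 2 + 4 = 9.
Ballots ranking Ivanov above Quinn: 15 − 9 = 6.
Quinn wins the head-to-head 9–6.

Quinn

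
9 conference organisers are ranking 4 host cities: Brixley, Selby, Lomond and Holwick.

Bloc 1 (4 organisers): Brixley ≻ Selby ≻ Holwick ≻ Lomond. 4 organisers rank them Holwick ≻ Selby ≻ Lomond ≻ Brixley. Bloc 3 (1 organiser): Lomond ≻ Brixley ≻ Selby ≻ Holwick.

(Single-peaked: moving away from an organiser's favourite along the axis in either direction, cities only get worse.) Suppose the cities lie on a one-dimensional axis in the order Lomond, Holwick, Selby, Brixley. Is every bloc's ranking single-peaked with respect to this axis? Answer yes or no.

Axis positions: Lomond=1, Holwick=2, Selby=3, Brixley=4.
Bloc 1 (peak Brixley at position 4): ranking walks positions 4-3-2-1, expanding outward from the peak — single-peaked.
Bloc 2 (peak Holwick at position 2): ranking walks positions 2-3-1-4, expanding outward from the peak — single-peaked.
Bloc 3: ranking walks positions 1-4-3-2; Brixley is ranked above Holwick even though Holwick lies between Brixley and the peak Lomond on the axis — preferences dip and rise again. Not single-peaked.
Bloc 3 violates single-peakedness, so the profile is not single-peaked on this axis.

no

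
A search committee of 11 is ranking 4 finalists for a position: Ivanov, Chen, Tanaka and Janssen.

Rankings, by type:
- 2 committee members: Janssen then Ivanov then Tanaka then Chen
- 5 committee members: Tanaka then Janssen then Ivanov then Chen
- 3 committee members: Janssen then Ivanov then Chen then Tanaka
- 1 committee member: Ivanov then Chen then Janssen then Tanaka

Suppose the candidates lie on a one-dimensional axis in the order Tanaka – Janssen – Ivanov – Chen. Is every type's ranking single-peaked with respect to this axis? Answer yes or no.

Axis positions: Tanaka=1, Janssen=2, Ivanov=3, Chen=4.
Type 1 (peak Janssen at position 2): ranking walks positions 2-3-1-4, expanding outward from the peak — single-peaked.
Type 2 (peak Tanaka at position 1): ranking walks positions 1-2-3-4, expanding outward from the peak — single-peaked.
Type 3 (peak Janssen at position 2): ranking walks positions 2-3-4-1, expanding outward from the peak — single-peaked.
Type 4 (peak Ivanov at position 3): ranking walks positions 3-4-2-1, expanding outward from the peak — single-peaked.
Every ranking is single-peaked on this axis.

yes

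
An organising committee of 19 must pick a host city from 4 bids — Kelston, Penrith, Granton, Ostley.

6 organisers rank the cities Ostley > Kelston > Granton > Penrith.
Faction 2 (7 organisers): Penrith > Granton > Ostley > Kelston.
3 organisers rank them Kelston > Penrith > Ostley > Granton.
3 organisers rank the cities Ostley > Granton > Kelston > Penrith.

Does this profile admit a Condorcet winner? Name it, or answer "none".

Head-to-head results (19 organisers):
Kelston vs Penrith: 12 to 7, Kelston.
Kelston vs Granton: Kelston preferred on 6+3 = 9 ballots; Granton wins 10–9.
Kelston vs Ostley: 3 to 16, Ostley.
Penrith vs Granton: 7+3 = 10 for Penrith, 9 for Granton — Penrith by 10–9.
Penrith vs Ostley: Penrith is ranked higher on 7+3 = 10 ballots, Ostley on 9. Penrith wins 10–9.
Granton vs Ostley: Granton is ranked higher on 7 ballots, Ostley on 12. Ostley wins 12–7.
No city is unbeaten: Kelston loses to Granton; Penrith loses to Kelston; Granton loses to Penrith; Ostley loses to Penrith. In particular Kelston beats Penrith beats Granton beats Kelston is a majority cycle — no Condorcet winner exists.

none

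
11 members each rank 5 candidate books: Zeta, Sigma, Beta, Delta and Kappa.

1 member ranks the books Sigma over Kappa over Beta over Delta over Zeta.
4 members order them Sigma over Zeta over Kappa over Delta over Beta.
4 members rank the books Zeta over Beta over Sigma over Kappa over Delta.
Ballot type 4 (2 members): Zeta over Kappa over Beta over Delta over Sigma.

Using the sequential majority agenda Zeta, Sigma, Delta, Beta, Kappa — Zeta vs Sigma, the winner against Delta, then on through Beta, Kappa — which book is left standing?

Zeta

Round 1: Zeta vs Sigma — 6–5, Zeta advances.
Round 2: Zeta vs Delta — 10–1, Zeta advances.
Round 3: Zeta vs Beta — 10–1, Zeta advances.
Round 4: Zeta vs Kappa — 10–1, Zeta advances.
The agenda winner is Zeta.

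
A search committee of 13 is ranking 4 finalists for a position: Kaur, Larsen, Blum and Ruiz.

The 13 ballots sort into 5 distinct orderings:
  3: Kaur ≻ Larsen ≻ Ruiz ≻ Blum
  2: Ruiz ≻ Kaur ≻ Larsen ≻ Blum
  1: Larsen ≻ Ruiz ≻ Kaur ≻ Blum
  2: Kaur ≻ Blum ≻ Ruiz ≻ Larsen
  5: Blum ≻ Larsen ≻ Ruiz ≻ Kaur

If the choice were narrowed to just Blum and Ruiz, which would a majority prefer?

Blum

Ballots ranking Blum above Ruiz: 2 + 5 = 7.
Ballots ranking Ruiz above Blum: 13 − 7 = 6.
Blum wins the head-to-head 7–6.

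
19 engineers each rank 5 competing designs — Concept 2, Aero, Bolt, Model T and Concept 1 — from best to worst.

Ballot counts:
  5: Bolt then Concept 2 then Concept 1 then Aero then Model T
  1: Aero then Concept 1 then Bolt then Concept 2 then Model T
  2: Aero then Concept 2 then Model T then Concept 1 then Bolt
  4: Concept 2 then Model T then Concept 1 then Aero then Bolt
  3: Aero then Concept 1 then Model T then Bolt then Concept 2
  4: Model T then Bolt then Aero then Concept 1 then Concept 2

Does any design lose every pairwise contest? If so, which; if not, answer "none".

Pairwise majorities:
Concept 2 vs Aero: 5+4 = 9 for Concept 2, 10 for Aero — Aero by 10–9.
Concept 2 vs Bolt: Concept 2 preferred on 2+4 = 6 ballots; Bolt wins 13–6.
Concept 2 vs Model T: 5+1+2+4 = 12 for Concept 2, 7 for Model T — Concept 2 by 12–7.
Concept 2–Concept 1: Concept 2 11–8.
Aero vs Bolt: Aero, 10–9.
Aero vs Model T: Aero preferred on 5+1+2+3 = 11 ballots; Aero wins 11–8.
Aero vs Concept 1: 10 to 9, Aero.
Bolt vs Model T: Bolt preferred on 5+1 = 6 ballots; Model T wins 13–6.
Bolt vs Concept 1: Concept 1 wins 10–9.
Model T vs Concept 1: Model T, 10–9.
No design is winless: Concept 2 beats Model T; Aero beats Concept 2; Bolt beats Concept 2; Model T beats Bolt; Concept 1 beats Bolt. There is no Condorcet loser.

none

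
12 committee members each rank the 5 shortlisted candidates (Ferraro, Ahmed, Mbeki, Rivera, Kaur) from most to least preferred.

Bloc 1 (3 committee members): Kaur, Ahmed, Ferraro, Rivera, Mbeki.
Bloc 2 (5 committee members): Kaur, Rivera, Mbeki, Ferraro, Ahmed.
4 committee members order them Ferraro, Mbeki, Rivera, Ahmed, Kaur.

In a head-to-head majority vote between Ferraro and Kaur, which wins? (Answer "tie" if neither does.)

Kaur

Ballots ranking Ferraro above Kaur: 4.
Ballots ranking Kaur above Ferraro: 12 − 4 = 8.
Kaur wins the head-to-head 8–4.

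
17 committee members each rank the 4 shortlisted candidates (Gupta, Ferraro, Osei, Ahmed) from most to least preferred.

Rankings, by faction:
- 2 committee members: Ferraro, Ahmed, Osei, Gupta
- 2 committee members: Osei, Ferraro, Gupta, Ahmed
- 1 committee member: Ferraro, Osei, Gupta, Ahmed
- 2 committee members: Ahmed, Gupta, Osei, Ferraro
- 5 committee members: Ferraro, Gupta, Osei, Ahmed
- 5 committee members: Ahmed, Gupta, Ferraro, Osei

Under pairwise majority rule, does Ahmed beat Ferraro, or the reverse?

Ferraro

Ballots ranking Ahmed above Ferraro: 2 + 5 = 7.
Ballots ranking Ferraro above Ahmed: 17 − 7 = 10.
Ferraro wins the head-to-head 10–7.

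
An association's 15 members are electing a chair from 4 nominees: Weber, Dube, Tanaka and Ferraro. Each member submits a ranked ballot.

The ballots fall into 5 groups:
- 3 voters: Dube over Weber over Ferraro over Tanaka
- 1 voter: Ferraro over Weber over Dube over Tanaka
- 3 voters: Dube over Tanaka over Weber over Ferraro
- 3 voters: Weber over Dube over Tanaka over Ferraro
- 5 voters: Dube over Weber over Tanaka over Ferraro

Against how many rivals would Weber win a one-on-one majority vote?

Weber against each rival (15 voters):
Weber vs Dube: Dube, 11–4.
Weber vs Tanaka: Weber preferred on 3+1+3+5 = 12 ballots; Weber wins 12–3.
Weber vs Ferraro: Weber wins 14–1.
Weber beats Tanaka, Ferraro; loses to Dube — 2 pairwise wins.

2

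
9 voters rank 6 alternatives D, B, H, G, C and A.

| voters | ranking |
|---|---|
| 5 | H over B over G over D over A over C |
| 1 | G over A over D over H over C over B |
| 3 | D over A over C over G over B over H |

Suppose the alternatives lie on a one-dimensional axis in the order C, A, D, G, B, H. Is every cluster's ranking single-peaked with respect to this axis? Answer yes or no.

Axis positions: C=1, A=2, D=3, G=4, B=5, H=6.
Cluster 1 (peak H at position 6): ranking walks positions 6-5-4-3-2-1, expanding outward from the peak — single-peaked.
Cluster 2: ranking walks positions 4-2-3-6-1-5; A is ranked above D even though D lies between A and the peak G on the axis — preferences dip and rise again. Not single-peaked.
Cluster 3 (peak D at position 3): ranking walks positions 3-2-1-4-5-6, expanding outward from the peak — single-peaked.
Cluster 2 violates single-peakedness, so the profile is not single-peaked on this axis.

no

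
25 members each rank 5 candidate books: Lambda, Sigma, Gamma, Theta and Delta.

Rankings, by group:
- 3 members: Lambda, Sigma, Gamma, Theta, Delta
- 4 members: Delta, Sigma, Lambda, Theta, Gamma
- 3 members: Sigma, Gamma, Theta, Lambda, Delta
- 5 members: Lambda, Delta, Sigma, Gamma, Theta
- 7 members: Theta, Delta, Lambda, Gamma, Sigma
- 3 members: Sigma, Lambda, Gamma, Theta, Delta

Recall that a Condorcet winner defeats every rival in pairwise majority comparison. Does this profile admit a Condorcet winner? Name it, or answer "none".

Lambda

Head-to-head results (25 members):
Lambda vs Sigma: Lambda, 15–10.
Lambda–Gamma: Lambda 22–3.
Lambda vs Theta: Lambda wins 15–10.
Lambda–Delta: Lambda 14–11.
Sigma vs Gamma: Sigma, 18–7.
Sigma vs Theta: Sigma, 18–7.
Sigma–Delta: Delta 16–9.
Gamma vs Theta: Gamma, 14–11.
Gamma–Delta: Delta 16–9.
Theta–Delta: Theta 16–9.
Lambda defeats every rival head-to-head and is the Condorcet winner.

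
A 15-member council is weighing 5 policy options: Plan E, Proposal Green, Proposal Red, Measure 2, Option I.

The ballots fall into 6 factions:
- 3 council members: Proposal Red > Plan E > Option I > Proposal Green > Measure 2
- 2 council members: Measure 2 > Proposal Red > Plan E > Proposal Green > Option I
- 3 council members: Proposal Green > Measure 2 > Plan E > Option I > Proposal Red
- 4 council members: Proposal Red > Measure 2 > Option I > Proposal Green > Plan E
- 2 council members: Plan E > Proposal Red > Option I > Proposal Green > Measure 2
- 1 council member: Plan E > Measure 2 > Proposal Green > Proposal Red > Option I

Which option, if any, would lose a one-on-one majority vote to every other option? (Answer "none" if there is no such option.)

none

Pairwise majorities:
Plan E vs Proposal Green: Plan E preferred on 3+2+2+1 = 8 ballots; Plan E wins 8–7.
Plan E vs Proposal Red: Plan E preferred on 3+2+1 = 6 ballots; Proposal Red wins 9–6.
Plan E vs Measure 2: Plan E preferred on 3+2+1 = 6 ballots; Measure 2 wins 9–6.
Plan E vs Option I: Plan E preferred on 3+2+3+2+1 = 11 ballots; Plan E wins 11–4.
Proposal Green vs Proposal Red: Proposal Green is ranked higher on 3+1 = 4 ballots, Proposal Red on 11. Proposal Red wins 11–4.
Proposal Green vs Measure 2: 3+3+2 = 8 for Proposal Green, 7 for Measure 2 — Proposal Green by 8–7.
Proposal Green vs Option I: Option I wins 9–6.
Proposal Red–Measure 2: Proposal Red 9–6.
Proposal Red vs Option I: 12 to 3, Proposal Red.
Measure 2–Option I: Measure 2 10–5.
Every option wins at least one matchup (Plan E beats Proposal Green; Proposal Green beats Measure 2; Proposal Red beats Plan E; Measure 2 beats Plan E; Option I beats Proposal Green), so there is no Condorcet loser.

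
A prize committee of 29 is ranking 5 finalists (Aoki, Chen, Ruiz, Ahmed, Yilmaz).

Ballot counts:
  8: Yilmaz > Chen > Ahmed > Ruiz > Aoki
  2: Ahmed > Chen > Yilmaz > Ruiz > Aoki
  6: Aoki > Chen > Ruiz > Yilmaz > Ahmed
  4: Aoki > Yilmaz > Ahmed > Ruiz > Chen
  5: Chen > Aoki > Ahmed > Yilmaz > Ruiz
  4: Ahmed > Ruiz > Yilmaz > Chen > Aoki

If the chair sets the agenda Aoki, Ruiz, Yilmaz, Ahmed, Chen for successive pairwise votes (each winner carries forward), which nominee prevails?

Round 1: Aoki vs Ruiz — 15–14, Aoki advances.
Round 2: Aoki vs Yilmaz — 15–14, Aoki advances.
Round 3: Aoki vs Ahmed — 15–14, Aoki advances.
Round 4: Aoki vs Chen — 10–19, Chen advances.
Chen survives the agenda.

Chen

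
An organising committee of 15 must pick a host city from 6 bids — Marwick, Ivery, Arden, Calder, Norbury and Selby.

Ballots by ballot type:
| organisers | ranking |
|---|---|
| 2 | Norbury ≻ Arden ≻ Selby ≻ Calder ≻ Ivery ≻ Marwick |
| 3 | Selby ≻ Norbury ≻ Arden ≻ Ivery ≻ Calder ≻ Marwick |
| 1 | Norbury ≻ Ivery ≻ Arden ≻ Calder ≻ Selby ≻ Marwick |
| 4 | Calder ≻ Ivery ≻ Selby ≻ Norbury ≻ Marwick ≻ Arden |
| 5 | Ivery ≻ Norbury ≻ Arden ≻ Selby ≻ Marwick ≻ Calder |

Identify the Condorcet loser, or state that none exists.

Pairwise majorities:
Marwick vs Ivery: 0 for Marwick, 15 for Ivery — Ivery by 15–0.
Marwick vs Arden: Marwick preferred on 4 ballots; Arden wins 11–4.
Marwick vs Calder: 5 for Marwick, 10 for Calder — Calder by 10–5.
Marwick vs Norbury: Norbury wins 15–0.
Marwick vs Selby: Marwick preferred on 0 ballots; Selby wins 15–0.
Ivery vs Arden: Ivery is ranked higher on 1+4+5 = 10 ballots, Arden on 5. Ivery wins 10–5.
Ivery vs Calder: Ivery preferred on 3+1+5 = 9 ballots; Ivery wins 9–6.
Ivery vs Norbury: Ivery wins 9–6.
Ivery–Selby: Ivery 10–5.
Arden vs Calder: Arden wins 11–4.
Arden vs Norbury: Arden preferred on 0 ballots; Norbury wins 15–0.
Arden vs Selby: Arden wins 8–7.
Calder vs Norbury: 4 to 11, Norbury.
Calder vs Selby: Selby wins 10–5.
Norbury vs Selby: 2+1+5 = 8 for Norbury, 7 for Selby — Norbury by 8–7.
Marwick is beaten in every head-to-head and is the Condorcet loser.

Marwick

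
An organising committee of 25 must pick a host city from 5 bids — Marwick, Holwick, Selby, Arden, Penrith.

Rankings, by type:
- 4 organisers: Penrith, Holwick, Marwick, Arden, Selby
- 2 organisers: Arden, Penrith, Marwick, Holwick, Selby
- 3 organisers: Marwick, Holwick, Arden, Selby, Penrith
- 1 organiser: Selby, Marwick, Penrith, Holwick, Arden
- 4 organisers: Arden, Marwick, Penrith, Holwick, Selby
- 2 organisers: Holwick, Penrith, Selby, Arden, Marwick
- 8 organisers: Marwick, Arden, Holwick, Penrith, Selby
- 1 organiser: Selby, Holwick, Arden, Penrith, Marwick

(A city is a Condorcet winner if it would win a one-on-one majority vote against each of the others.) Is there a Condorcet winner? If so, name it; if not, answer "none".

Pairwise majorities:
Marwick vs Holwick: Marwick, 18–7.
Marwick vs Selby: Marwick, 21–4.
Marwick–Arden: Marwick 16–9.
Marwick–Penrith: Marwick 16–9.
Holwick vs Selby: Holwick wins 23–2.
Holwick–Arden: Arden 14–11.
Holwick vs Penrith: Holwick wins 14–11.
Selby vs Arden: Arden, 21–4.
Selby–Penrith: Penrith 20–5.
Arden vs Penrith: Arden, 18–7.
Marwick wins every pairwise contest, so Marwick is the Condorcet winner.

Marwick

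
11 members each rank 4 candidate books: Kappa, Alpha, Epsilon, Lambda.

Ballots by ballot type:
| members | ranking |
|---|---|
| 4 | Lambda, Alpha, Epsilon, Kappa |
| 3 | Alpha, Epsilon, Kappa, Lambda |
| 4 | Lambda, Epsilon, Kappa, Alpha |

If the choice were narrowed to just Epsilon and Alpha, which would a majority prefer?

Ballots ranking Epsilon above Alpha: 4.
Ballots ranking Alpha above Epsilon: 11 − 4 = 7.
Alpha wins the head-to-head 7–4.

Alpha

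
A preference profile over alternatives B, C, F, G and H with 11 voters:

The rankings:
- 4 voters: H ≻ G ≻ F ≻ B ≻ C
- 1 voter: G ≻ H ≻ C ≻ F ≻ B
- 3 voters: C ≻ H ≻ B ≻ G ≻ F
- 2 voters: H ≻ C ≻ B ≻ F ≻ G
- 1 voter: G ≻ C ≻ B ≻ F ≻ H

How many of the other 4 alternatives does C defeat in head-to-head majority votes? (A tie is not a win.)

2

C against each rival (11 voters):
C vs B: C preferred on 1+3+2+1 = 7 ballots; C wins 7–4.
C vs F: C, 7–4.
C vs G: C preferred on 3+2 = 5 ballots; G wins 6–5.
C vs H: H wins 7–4.
C beats B, F; loses to G, H — 2 pairwise wins.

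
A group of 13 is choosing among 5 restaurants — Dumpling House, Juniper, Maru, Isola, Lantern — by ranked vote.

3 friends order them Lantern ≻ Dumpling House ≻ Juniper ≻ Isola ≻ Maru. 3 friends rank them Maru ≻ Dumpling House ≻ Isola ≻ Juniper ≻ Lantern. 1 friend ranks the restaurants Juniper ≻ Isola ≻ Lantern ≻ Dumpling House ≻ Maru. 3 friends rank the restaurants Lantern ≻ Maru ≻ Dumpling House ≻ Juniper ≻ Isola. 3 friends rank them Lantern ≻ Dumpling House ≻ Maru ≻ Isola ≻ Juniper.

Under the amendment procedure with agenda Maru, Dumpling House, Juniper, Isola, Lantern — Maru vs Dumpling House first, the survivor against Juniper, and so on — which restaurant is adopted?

Round 1: Maru vs Dumpling House — 6–7, Dumpling House advances.
Round 2: Dumpling House vs Juniper — 12–1, Dumpling House advances.
Round 3: Dumpling House vs Isola — 12–1, Dumpling House advances.
Round 4: Dumpling House vs Lantern — 3–10, Lantern advances.
The agenda winner is Lantern.

Lantern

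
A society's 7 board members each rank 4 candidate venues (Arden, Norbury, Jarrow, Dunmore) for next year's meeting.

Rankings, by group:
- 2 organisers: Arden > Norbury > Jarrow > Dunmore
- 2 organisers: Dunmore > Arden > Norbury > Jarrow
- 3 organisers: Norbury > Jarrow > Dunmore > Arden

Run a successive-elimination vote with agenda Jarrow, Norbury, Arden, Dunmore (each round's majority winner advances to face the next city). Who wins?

Round 1: Jarrow vs Norbury — 0–7, Norbury advances.
Round 2: Norbury vs Arden — 3–4, Arden advances.
Round 3: Arden vs Dunmore — 2–5, Dunmore advances.
The agenda winner is Dunmore.

Dunmore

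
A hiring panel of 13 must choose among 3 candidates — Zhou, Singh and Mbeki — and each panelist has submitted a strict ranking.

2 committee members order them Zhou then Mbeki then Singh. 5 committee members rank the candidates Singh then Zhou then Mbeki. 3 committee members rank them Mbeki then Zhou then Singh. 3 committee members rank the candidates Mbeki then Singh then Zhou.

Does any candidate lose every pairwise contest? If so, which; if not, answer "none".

none

Head-to-head results (13 committee members):
Zhou vs Singh: Singh, 8–5.
Zhou vs Mbeki: 2+5 = 7 for Zhou, 6 for Mbeki — Zhou by 7–6.
Singh vs Mbeki: 5 for Singh, 8 for Mbeki — Mbeki by 8–5.
Every candidate wins at least one matchup (Zhou beats Mbeki; Singh beats Zhou; Mbeki beats Singh), so there is no Condorcet loser.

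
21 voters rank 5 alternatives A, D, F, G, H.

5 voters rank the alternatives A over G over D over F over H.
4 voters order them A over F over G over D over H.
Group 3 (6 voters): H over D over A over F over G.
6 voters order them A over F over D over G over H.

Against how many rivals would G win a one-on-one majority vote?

G against each rival (21 voters):
G vs A: A wins 21–0.
G vs D: D, 12–9.
G–F: F 16–5.
G vs H: G is ranked higher on 5+4+6 = 15 ballots, H on 6. G wins 15–6.
G beats H; loses to A, D, F — 1 pairwise win.

1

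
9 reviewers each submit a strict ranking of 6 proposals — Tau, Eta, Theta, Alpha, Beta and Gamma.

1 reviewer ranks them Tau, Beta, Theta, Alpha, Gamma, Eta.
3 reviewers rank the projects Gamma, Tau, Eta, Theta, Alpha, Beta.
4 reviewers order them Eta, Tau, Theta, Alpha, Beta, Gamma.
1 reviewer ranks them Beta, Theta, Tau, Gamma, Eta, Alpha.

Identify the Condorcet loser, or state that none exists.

none

Head-to-head results (9 reviewers):
Tau vs Eta: 5 to 4, Tau.
Tau vs Theta: Tau wins 8–1.
Tau–Alpha: Tau 9–0.
Tau–Beta: Tau 8–1.
Tau vs Gamma: Tau, 6–3.
Eta vs Theta: Eta, 7–2.
Eta vs Alpha: Eta, 8–1.
Eta vs Beta: Eta is ranked higher on 3+4 = 7 ballots, Beta on 2. Eta wins 7–2.
Eta vs Gamma: 4 to 5, Gamma.
Theta vs Alpha: Theta wins 9–0.
Theta vs Beta: Theta is ranked higher on 3+4 = 7 ballots, Beta on 2. Theta wins 7–2.
Theta–Gamma: Theta 6–3.
Alpha vs Beta: Alpha, 7–2.
Alpha vs Gamma: Alpha wins 5–4.
Beta vs Gamma: 6 to 3, Beta.
Every project wins at least one matchup (Tau beats Eta; Eta beats Theta; Theta beats Alpha; Alpha beats Beta; Beta beats Gamma; Gamma beats Eta), so there is no Condorcet loser.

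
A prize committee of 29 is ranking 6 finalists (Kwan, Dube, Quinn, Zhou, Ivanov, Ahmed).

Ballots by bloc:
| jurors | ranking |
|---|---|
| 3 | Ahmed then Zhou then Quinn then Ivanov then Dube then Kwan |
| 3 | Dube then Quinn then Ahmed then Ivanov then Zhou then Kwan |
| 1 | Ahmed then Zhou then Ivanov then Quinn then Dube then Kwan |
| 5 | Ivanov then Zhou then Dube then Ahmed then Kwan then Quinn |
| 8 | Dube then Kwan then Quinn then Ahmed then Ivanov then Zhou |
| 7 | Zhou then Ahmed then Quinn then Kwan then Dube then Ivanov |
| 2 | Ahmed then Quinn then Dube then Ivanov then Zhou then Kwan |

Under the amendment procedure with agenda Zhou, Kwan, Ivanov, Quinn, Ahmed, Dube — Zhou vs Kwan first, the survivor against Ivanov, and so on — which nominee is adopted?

Round 1: Zhou vs Kwan — 21–8, Zhou advances.
Round 2: Zhou vs Ivanov — 11–18, Ivanov advances.
Round 3: Ivanov vs Quinn — 6–23, Quinn advances.
Round 4: Quinn vs Ahmed — 11–18, Ahmed advances.
Round 5: Ahmed vs Dube — 13–16, Dube advances.
The agenda winner is Dube.

Dube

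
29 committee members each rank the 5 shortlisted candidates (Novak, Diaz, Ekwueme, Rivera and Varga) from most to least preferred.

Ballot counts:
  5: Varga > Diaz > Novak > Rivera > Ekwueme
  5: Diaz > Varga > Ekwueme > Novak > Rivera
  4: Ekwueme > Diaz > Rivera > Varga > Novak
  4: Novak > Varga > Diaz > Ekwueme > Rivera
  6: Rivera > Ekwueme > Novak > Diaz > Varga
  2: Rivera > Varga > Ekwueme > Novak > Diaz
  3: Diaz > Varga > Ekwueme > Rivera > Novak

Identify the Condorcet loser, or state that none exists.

Novak

Head-to-head results (29 committee members):
Novak vs Diaz: Diaz wins 17–12.
Novak vs Ekwueme: Novak preferred on 5+4 = 9 ballots; Ekwueme wins 20–9.
Novak vs Rivera: Rivera wins 15–14.
Novak vs Varga: Varga wins 19–10.
Diaz vs Ekwueme: Diaz is ranked higher on 5+5+4+3 = 17 ballots, Ekwueme on 12. Diaz wins 17–12.
Diaz vs Rivera: 21 to 8, Diaz.
Diaz vs Varga: Diaz preferred on 5+4+6+3 = 18 ballots; Diaz wins 18–11.
Ekwueme vs Rivera: Ekwueme wins 16–13.
Ekwueme vs Varga: Ekwueme preferred on 4+6 = 10 ballots; Varga wins 19–10.
Rivera vs Varga: 4+6+2 = 12 for Rivera, 17 for Varga — Varga by 17–12.
Novak is beaten in every head-to-head and is the Condorcet loser.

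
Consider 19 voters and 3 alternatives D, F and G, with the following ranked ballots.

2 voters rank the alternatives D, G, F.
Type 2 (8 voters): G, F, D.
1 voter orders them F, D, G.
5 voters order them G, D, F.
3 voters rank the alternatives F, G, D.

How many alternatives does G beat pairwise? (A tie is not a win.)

2

G against each rival (19 voters):
G vs D: 16 to 3, G.
G vs F: 15 to 4, G.
G beats D, F — 2 pairwise wins.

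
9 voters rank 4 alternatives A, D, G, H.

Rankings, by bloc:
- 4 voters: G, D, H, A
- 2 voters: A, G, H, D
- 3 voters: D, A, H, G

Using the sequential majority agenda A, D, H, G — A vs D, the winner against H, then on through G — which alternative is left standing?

Round 1: A vs D — 2–7, D advances.
Round 2: D vs H — 7–2, D advances.
Round 3: D vs G — 3–6, G advances.
The agenda winner is G.

G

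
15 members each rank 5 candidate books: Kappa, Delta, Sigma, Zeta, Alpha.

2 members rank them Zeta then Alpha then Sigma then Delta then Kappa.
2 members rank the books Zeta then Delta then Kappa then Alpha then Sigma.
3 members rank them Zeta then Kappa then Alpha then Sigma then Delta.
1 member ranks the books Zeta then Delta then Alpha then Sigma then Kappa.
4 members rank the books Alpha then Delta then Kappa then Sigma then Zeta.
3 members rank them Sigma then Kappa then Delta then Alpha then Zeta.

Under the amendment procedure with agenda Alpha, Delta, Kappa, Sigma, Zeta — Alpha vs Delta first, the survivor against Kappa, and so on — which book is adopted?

Round 1: Alpha vs Delta — 9–6, Alpha advances.
Round 2: Alpha vs Kappa — 7–8, Kappa advances.
Round 3: Kappa vs Sigma — 9–6, Kappa advances.
Round 4: Kappa vs Zeta — 7–8, Zeta advances.
Zeta survives the agenda.

Zeta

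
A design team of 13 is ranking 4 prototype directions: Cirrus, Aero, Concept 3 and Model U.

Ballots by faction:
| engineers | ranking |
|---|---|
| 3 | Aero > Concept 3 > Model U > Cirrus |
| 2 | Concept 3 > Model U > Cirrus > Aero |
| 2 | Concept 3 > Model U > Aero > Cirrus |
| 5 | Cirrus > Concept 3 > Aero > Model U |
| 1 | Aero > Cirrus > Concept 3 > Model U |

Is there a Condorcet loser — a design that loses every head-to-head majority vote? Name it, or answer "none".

Pairwise majorities:
Cirrus vs Aero: 2+5 = 7 for Cirrus, 6 for Aero — Cirrus by 7–6.
Cirrus–Concept 3: Concept 3 7–6.
Cirrus vs Model U: 5+1 = 6 for Cirrus, 7 for Model U — Model U by 7–6.
Aero–Concept 3: Concept 3 9–4.
Aero vs Model U: Aero is ranked higher on 3+5+1 = 9 ballots, Model U on 4. Aero wins 9–4.
Concept 3 vs Model U: Concept 3 is ranked higher on 3+2+2+5+1 = 13 ballots, Model U on 0. Concept 3 wins 13–0.
No design is winless: Cirrus beats Aero; Aero beats Model U; Concept 3 beats Cirrus; Model U beats Cirrus. There is no Condorcet loser.

none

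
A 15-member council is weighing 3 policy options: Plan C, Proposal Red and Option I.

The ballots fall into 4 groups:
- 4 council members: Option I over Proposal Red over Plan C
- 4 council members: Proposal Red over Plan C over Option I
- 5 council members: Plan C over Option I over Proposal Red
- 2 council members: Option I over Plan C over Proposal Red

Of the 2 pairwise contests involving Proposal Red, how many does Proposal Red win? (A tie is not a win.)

1

Proposal Red against each rival (15 council members):
Proposal Red vs Plan C: Proposal Red wins 8–7.
Proposal Red vs Option I: Option I wins 11–4.
Proposal Red beats Plan C; loses to Option I — 1 pairwise win.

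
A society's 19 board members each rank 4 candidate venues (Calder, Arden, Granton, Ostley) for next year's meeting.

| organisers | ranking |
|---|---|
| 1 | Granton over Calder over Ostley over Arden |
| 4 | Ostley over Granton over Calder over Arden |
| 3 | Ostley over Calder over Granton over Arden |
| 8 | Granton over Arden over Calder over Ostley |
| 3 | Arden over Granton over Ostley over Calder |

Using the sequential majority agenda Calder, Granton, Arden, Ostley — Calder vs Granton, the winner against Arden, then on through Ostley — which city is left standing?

Round 1: Calder vs Granton — 3–16, Granton advances.
Round 2: Granton vs Arden — 16–3, Granton advances.
Round 3: Granton vs Ostley — 12–7, Granton advances.
The agenda winner is Granton.

Granton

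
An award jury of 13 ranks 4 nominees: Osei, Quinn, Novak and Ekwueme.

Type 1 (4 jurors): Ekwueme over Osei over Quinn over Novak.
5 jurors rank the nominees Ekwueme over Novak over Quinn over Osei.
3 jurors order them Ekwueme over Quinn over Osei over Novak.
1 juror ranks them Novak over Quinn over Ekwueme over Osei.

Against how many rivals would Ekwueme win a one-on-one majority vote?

Ekwueme against each rival (13 jurors):
Ekwueme vs Osei: Ekwueme, 13–0.
Ekwueme vs Quinn: Ekwueme is ranked higher on 4+5+3 = 12 ballots, Quinn on 1. Ekwueme wins 12–1.
Ekwueme vs Novak: Ekwueme, 12–1.
Ekwueme beats Osei, Quinn, Novak — 3 pairwise wins.

3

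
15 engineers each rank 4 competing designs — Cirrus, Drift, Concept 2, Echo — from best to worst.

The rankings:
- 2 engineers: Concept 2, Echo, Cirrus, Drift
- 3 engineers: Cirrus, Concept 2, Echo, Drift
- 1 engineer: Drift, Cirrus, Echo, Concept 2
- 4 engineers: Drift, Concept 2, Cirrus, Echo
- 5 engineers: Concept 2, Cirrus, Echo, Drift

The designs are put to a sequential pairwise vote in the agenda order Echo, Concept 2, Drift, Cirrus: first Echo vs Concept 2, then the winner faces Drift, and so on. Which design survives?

Round 1: Echo vs Concept 2 — 1–14, Concept 2 advances.
Round 2: Concept 2 vs Drift — 10–5, Concept 2 advances.
Round 3: Concept 2 vs Cirrus — 11–4, Concept 2 advances.
Concept 2 survives the agenda.

Concept 2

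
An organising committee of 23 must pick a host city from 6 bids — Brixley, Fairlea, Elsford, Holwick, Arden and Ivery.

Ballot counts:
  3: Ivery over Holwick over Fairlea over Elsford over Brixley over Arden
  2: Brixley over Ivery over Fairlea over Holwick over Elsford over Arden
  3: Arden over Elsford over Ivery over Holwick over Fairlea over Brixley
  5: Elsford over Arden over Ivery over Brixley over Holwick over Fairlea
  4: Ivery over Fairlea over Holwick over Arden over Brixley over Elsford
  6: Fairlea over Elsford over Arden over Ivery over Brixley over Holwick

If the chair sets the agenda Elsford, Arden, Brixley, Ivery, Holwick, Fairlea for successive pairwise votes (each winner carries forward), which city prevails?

Fairlea

Round 1: Elsford vs Arden — 16–7, Elsford advances.
Round 2: Elsford vs Brixley — 17–6, Elsford advances.
Round 3: Elsford vs Ivery — 14–9, Elsford advances.
Round 4: Elsford vs Holwick — 14–9, Elsford advances.
Round 5: Elsford vs Fairlea — 8–15, Fairlea advances.
The agenda winner is Fairlea.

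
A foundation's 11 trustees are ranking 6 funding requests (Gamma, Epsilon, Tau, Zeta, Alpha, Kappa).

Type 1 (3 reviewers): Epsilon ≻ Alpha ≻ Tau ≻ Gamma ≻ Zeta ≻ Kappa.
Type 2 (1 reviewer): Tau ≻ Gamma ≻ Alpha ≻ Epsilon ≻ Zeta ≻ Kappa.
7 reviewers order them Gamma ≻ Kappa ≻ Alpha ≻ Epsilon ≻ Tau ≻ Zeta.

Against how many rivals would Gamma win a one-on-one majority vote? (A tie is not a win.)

5

Gamma against each rival (11 reviewers):
Gamma vs Epsilon: Gamma wins 8–3.
Gamma vs Tau: 7 for Gamma, 4 for Tau — Gamma by 7–4.
Gamma vs Zeta: Gamma is ranked higher on 3+1+7 = 11 ballots, Zeta on 0. Gamma wins 11–0.
Gamma vs Alpha: 8 to 3, Gamma.
Gamma vs Kappa: Gamma is ranked higher on 3+1+7 = 11 ballots, Kappa on 0. Gamma wins 11–0.
Gamma beats Epsilon, Tau, Zeta, Alpha, Kappa — 5 pairwise wins.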